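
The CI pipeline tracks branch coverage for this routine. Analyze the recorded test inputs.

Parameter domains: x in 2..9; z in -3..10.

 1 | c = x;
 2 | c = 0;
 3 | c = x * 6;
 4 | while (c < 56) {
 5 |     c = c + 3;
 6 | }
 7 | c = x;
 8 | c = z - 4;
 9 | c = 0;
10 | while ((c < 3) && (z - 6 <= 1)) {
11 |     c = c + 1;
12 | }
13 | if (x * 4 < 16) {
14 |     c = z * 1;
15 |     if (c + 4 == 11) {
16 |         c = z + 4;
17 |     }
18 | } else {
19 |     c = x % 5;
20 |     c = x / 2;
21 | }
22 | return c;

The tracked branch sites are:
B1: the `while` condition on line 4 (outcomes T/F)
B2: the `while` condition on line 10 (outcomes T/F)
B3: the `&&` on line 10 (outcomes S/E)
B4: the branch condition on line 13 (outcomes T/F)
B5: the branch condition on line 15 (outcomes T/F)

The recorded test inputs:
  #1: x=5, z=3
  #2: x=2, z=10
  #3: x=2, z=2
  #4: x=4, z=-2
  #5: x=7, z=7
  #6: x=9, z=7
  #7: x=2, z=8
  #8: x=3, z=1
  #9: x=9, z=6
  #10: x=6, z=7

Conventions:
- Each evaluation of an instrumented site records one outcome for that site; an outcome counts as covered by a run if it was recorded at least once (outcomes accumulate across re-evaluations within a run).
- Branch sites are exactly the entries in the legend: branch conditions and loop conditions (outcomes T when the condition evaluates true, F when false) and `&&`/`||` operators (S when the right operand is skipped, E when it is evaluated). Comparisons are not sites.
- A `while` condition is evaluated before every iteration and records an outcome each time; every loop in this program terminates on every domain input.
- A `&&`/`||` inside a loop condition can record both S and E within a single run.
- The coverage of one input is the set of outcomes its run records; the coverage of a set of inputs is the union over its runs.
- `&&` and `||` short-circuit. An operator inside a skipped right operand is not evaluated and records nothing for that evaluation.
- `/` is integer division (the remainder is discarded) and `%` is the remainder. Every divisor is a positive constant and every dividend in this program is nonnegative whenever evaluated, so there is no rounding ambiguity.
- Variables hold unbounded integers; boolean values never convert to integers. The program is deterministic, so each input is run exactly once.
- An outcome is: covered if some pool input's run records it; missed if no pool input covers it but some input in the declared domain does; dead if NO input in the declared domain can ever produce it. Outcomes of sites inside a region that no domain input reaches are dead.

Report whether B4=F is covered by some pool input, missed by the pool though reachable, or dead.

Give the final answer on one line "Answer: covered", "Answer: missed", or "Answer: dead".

B4=F is recorded by pool input(s) 1, 4, 5, 6, 9, 10 -> covered

Answer: covered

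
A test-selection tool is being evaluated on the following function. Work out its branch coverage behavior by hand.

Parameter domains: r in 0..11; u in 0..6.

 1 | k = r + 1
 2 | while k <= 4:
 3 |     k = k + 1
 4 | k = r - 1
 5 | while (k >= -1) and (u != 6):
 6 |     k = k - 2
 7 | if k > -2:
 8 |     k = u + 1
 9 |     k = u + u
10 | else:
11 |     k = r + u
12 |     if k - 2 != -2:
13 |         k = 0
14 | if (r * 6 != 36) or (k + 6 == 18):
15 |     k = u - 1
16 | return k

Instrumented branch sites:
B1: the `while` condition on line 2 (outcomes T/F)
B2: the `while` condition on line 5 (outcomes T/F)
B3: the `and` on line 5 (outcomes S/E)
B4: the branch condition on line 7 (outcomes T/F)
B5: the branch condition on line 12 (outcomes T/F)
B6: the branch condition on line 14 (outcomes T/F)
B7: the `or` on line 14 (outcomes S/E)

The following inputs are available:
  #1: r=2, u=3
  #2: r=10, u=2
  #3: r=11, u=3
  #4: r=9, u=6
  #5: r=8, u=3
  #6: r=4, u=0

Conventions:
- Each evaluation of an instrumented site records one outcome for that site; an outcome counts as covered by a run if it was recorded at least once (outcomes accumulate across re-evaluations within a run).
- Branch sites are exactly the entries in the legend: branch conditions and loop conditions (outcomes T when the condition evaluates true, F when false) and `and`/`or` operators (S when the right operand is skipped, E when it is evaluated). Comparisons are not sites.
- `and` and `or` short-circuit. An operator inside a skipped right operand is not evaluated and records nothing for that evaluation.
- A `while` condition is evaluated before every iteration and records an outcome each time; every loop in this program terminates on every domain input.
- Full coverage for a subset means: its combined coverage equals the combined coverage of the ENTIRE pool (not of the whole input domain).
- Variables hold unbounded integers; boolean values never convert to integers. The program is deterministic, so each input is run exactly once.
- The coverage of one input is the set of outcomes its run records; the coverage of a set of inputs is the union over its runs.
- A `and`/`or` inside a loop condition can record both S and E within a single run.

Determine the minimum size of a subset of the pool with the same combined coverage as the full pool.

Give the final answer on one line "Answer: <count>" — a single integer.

run #1 (r=2, u=3) runs B1->T, B1->T, B1->F, B3->E, B2->T, B3->E, B2->T, B3->S, B2->F, B4->F, B5->T, B7->S, B6->T; records B1=T, B1=F, B2=T, B2=F, B3=S, B3=E, B4=F, B5=T, B6=T, B7=S
run #2 (r=10, u=2) runs B1->F, B3->E, B2->T, B3->E, B2->T, B3->E, B2->T, B3->E, B2->T, B3->E, B2->T, B3->E, B2->T, B3->S, ...; records B1=F, B2=T, B2=F, B3=S, B3=E, B4=F, B5=T, B6=T, B7=S
run #3 (r=11, u=3) runs B1->F, B3->E, B2->T, B3->E, B2->T, B3->E, B2->T, B3->E, B2->T, B3->E, B2->T, B3->E, B2->T, B3->S, ...; records B1=F, B2=T, B2=F, B3=S, B3=E, B4=F, B5=T, B6=T, B7=S
run #4 (r=9, u=6) runs B1->F, B3->E, B2->F, B4->T, B7->S, B6->T; records B1=F, B2=F, B3=E, B4=T, B6=T, B7=S
run #5 (r=8, u=3) runs B1->F, B3->E, B2->T, B3->E, B2->T, B3->E, B2->T, B3->E, B2->T, B3->E, B2->T, B3->S, B2->F, B4->F, ...; records B1=F, B2=T, B2=F, B3=S, B3=E, B4=F, B5=T, B6=T, B7=S
run #6 (r=4, u=0) runs B1->F, B3->E, B2->T, B3->E, B2->T, B3->E, B2->T, B3->S, B2->F, B4->F, B5->T, B7->S, B6->T; records B1=F, B2=T, B2=F, B3=S, B3=E, B4=F, B5=T, B6=T, B7=S
union over all inputs: B1=T, B1=F, B2=T, B2=F, B3=S, B3=E, B4=T, B4=F, B5=T, B6=T, B7=S (11 outcomes)
checked all size-1 subsets: none covers 11 outcomes (max 10/11)
the canonical winner is {1, 4}: size 2, full 11-outcome coverage, earliest index list among size-2 covers

Answer: 2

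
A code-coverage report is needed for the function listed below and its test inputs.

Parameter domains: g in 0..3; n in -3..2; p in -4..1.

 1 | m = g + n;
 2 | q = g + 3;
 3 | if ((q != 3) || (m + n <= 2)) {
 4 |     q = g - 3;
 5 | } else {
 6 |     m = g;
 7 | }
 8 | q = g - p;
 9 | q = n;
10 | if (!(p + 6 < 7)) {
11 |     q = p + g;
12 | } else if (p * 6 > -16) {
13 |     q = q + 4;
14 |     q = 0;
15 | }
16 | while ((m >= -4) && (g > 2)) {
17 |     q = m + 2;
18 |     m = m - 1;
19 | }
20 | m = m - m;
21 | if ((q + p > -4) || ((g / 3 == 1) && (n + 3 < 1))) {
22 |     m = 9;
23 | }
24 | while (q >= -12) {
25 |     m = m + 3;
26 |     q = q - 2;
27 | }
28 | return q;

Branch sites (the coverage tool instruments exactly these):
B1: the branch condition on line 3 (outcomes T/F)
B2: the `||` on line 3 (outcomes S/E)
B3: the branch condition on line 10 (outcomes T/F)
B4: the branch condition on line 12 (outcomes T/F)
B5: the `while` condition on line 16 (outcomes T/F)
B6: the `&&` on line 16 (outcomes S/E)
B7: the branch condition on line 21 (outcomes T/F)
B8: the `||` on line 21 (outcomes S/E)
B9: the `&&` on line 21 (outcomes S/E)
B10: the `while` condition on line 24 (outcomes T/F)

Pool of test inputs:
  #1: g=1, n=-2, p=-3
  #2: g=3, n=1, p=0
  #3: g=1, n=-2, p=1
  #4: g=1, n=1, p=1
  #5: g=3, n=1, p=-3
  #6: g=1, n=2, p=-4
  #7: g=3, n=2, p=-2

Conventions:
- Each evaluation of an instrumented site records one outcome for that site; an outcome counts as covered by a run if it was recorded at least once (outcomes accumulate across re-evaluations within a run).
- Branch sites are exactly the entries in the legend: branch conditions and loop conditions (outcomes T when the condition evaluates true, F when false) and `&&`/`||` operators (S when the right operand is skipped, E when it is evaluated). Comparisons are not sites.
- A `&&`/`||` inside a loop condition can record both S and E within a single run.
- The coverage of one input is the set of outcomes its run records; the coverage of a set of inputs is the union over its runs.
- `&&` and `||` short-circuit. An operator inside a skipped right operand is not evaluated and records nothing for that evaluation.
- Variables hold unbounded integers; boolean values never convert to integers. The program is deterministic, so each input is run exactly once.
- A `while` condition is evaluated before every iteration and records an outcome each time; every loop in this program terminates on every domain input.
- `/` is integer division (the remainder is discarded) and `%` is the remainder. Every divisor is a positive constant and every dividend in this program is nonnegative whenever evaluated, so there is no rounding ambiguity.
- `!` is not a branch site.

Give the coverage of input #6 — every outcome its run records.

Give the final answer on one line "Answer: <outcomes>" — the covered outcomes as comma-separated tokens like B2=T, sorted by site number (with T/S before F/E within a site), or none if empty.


Tracing the run of input #6 (g=1, n=2, p=-4):
  B2->S, B1->T, B3->F, B4->F, B6->E, B5->F, B8->S, B7->T, B10->T, B10->T
  B10->T, B10->T, B10->T, B10->T, B10->T, B10->T, B10->F
distinct outcomes covered: B1=T, B2=S, B3=F, B4=F, B5=F, B6=E, B7=T, B8=S, B10=T, B10=F
Answer: B1=T, B2=S, B3=F, B4=F, B5=F, B6=E, B7=T, B8=S, B10=T, B10=F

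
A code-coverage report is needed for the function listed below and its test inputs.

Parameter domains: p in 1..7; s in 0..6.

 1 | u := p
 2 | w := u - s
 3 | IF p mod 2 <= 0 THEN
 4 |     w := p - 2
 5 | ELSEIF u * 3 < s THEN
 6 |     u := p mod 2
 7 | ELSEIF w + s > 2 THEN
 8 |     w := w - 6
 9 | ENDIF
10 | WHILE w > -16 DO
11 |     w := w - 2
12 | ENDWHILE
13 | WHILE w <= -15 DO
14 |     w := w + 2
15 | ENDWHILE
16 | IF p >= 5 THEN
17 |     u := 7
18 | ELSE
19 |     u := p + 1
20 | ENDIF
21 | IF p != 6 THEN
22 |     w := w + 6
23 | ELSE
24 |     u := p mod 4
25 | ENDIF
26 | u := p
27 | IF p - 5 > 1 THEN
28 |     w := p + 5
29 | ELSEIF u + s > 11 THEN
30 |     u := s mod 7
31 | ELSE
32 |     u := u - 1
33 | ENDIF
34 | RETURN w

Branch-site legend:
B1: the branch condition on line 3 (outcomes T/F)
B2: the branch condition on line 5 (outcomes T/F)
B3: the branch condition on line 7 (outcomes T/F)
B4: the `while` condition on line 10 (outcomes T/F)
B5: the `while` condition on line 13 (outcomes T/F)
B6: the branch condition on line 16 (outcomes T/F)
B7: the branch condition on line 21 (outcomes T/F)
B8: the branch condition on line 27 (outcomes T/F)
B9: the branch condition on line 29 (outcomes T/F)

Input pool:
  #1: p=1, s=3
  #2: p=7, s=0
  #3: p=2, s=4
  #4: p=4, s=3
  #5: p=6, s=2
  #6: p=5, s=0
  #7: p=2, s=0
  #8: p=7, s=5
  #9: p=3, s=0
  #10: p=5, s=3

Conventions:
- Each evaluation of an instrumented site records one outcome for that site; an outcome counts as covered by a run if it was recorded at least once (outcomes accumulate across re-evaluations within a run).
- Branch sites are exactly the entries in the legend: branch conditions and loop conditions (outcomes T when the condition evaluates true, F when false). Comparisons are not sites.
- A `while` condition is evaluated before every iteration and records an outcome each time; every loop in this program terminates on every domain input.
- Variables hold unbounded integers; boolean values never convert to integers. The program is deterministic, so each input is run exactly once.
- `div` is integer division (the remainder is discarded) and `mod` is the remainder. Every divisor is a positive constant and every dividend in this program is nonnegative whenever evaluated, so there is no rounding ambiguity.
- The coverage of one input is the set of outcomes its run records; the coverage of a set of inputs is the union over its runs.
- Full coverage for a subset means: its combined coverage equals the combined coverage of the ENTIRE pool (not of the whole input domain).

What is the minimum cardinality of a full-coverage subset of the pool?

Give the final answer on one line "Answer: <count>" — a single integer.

#1 (p=1, s=3) -> B1->F, B2->F, B3->F, B4->T, B4->T, B4->T, B4->T, B4->T, B4->T, B4->T, B4->F, B5->T, B5->F, B6->F, ...; covered: B1=F, B2=F, B3=F, B4=T, B4=F, B5=T, B5=F, B6=F, B7=T, B8=F, B9=F
#2 (p=7, s=0) -> B1->F, B2->F, B3->T, B4->T, B4->T, B4->T, B4->T, B4->T, B4->T, B4->T, B4->T, B4->T, B4->F, B5->T, ...; covered: B1=F, B2=F, B3=T, B4=T, B4=F, B5=T, B5=F, B6=T, B7=T, B8=T
#3 (p=2, s=4) -> B1->T, B4->T, B4->T, B4->T, B4->T, B4->T, B4->T, B4->T, B4->T, B4->F, B5->T, B5->F, B6->F, B7->T, ...; covered: B1=T, B4=T, B4=F, B5=T, B5=F, B6=F, B7=T, B8=F, B9=F
#4 (p=4, s=3) -> B1->T, B4->T, B4->T, B4->T, B4->T, B4->T, B4->T, B4->T, B4->T, B4->T, B4->F, B5->T, B5->F, B6->F, ...; covered: B1=T, B4=T, B4=F, B5=T, B5=F, B6=F, B7=T, B8=F, B9=F
#5 (p=6, s=2) -> B1->T, B4->T, B4->T, B4->T, B4->T, B4->T, B4->T, B4->T, B4->T, B4->T, B4->T, B4->F, B5->T, B5->F, ...; covered: B1=T, B4=T, B4=F, B5=T, B5=F, B6=T, B7=F, B8=F, B9=F
#6 (p=5, s=0) -> B1->F, B2->F, B3->T, B4->T, B4->T, B4->T, B4->T, B4->T, B4->T, B4->T, B4->T, B4->F, B5->T, B5->T, ...; covered: B1=F, B2=F, B3=T, B4=T, B4=F, B5=T, B5=F, B6=T, B7=T, B8=F, B9=F
#7 (p=2, s=0) -> B1->T, B4->T, B4->T, B4->T, B4->T, B4->T, B4->T, B4->T, B4->T, B4->F, B5->T, B5->F, B6->F, B7->T, ...; covered: B1=T, B4=T, B4=F, B5=T, B5=F, B6=F, B7=T, B8=F, B9=F
#8 (p=7, s=5) -> B1->F, B2->F, B3->T, B4->T, B4->T, B4->T, B4->T, B4->T, B4->T, B4->F, B5->T, B5->F, B6->T, B7->T, ...; covered: B1=F, B2=F, B3=T, B4=T, B4=F, B5=T, B5=F, B6=T, B7=T, B8=T
#9 (p=3, s=0) -> B1->F, B2->F, B3->T, B4->T, B4->T, B4->T, B4->T, B4->T, B4->T, B4->T, B4->F, B5->T, B5->T, B5->F, ...; covered: B1=F, B2=F, B3=T, B4=T, B4=F, B5=T, B5=F, B6=F, B7=T, B8=F, B9=F
#10 (p=5, s=3) -> B1->F, B2->F, B3->T, B4->T, B4->T, B4->T, B4->T, B4->T, B4->T, B4->F, B5->T, B5->F, B6->T, B7->T, ...; covered: B1=F, B2=F, B3=T, B4=T, B4=F, B5=T, B5=F, B6=T, B7=T, B8=F, B9=F
the full pool covers 16 outcomes: B1=T, B1=F, B2=F, B3=T, B3=F, B4=T, B4=F, B5=T, B5=F, B6=T, B6=F, B7=T, B7=F, B8=T, B8=F, B9=F
size 1 is not enough: best union over all size-1 subsets is 11/16
size 2 is not enough: best union over all size-2 subsets is 14/16
at size 3, {1, 2, 5} reaches all 16 outcomes; every lexicographically earlier size-3 subset fails

Answer: 3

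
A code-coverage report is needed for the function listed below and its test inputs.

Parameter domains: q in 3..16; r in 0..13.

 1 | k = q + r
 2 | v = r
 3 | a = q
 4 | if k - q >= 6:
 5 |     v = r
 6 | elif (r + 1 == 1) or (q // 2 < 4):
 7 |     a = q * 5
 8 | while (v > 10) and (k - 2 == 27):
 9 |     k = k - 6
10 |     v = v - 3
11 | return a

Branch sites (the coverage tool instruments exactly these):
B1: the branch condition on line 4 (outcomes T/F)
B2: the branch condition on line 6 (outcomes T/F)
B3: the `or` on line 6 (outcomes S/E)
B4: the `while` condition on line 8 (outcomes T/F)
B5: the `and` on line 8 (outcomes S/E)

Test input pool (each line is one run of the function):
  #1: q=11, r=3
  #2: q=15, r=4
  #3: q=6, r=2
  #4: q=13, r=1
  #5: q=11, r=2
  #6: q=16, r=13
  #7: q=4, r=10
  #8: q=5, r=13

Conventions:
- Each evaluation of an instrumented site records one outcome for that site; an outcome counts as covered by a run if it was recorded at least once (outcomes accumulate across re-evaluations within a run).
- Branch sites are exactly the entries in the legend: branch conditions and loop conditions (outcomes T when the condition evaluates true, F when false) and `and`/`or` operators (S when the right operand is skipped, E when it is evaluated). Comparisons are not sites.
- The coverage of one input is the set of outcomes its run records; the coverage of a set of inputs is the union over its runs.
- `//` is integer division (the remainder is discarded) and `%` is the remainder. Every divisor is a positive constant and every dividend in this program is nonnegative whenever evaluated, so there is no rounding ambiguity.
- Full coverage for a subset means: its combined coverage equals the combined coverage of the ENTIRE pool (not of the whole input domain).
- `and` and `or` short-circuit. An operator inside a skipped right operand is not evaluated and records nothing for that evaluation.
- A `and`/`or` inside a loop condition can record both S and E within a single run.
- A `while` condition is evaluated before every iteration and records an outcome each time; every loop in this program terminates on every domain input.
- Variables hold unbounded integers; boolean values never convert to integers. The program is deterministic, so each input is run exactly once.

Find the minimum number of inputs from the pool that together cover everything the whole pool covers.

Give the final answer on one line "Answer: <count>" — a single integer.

run #1 (q=11, r=3) records B1=F, B2=F, B3=E, B4=F, B5=S
run #2 (q=15, r=4) records B1=F, B2=F, B3=E, B4=F, B5=S
run #3 (q=6, r=2) records B1=F, B2=T, B3=E, B4=F, B5=S
run #4 (q=13, r=1) records B1=F, B2=F, B3=E, B4=F, B5=S
run #5 (q=11, r=2) records B1=F, B2=F, B3=E, B4=F, B5=S
run #6 (q=16, r=13) records B1=T, B4=T, B4=F, B5=S, B5=E
run #7 (q=4, r=10) records B1=T, B4=F, B5=S
run #8 (q=5, r=13) records B1=T, B4=F, B5=E
union over all inputs: B1=T, B1=F, B2=T, B2=F, B3=E, B4=T, B4=F, B5=S, B5=E (9 outcomes)
size 1 is not enough: best union over all size-1 subsets is 5/9
size 2 is not enough: best union over all size-2 subsets is 8/9
at size 3, {1, 3, 6} reaches all 9 outcomes; every lexicographically earlier size-3 subset fails

Answer: 3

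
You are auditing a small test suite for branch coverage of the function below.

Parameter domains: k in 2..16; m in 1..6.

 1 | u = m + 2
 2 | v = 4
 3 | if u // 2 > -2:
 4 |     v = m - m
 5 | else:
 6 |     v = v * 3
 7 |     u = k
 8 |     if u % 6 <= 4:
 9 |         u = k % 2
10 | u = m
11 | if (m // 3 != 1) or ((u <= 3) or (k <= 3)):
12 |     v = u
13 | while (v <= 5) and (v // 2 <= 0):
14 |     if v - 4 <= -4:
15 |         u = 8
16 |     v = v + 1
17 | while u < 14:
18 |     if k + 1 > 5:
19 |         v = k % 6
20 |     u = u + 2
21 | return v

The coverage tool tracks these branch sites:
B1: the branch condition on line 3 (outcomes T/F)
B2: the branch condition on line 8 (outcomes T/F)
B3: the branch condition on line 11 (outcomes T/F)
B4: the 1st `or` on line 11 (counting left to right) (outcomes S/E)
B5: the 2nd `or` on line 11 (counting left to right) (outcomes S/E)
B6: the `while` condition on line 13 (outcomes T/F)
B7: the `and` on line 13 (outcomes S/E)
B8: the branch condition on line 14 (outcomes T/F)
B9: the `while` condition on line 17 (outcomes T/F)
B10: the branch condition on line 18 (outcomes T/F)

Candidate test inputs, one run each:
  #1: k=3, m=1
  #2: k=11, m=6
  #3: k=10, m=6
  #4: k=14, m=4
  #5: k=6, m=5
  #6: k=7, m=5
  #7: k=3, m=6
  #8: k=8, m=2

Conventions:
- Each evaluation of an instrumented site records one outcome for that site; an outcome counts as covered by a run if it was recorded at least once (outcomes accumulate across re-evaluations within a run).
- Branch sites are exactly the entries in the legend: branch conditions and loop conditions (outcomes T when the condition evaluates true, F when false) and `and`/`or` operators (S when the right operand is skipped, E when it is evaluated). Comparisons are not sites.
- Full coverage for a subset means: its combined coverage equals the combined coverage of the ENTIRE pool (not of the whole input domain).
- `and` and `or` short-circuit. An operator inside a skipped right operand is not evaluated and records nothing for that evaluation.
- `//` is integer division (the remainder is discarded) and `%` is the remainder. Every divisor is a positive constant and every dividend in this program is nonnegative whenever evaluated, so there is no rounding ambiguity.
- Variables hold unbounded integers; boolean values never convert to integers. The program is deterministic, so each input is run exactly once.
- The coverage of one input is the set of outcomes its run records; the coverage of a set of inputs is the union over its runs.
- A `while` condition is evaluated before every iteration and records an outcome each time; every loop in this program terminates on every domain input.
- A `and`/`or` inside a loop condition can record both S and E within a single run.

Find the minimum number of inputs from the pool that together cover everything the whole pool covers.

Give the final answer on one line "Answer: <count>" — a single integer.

input #1, k=3, m=1: outcomes B1=T, B3=T, B4=S, B6=T, B6=F, B7=E, B8=F, B9=T, B9=F, B10=F
input #2, k=11, m=6: outcomes B1=T, B3=T, B4=S, B6=F, B7=S, B9=T, B9=F, B10=T
input #3, k=10, m=6: outcomes B1=T, B3=T, B4=S, B6=F, B7=S, B9=T, B9=F, B10=T
input #4, k=14, m=4: outcomes B1=T, B3=F, B4=E, B5=E, B6=T, B6=F, B7=E, B8=T, B8=F, B9=T, B9=F, B10=T
input #5, k=6, m=5: outcomes B1=T, B3=F, B4=E, B5=E, B6=T, B6=F, B7=E, B8=T, B8=F, B9=T, B9=F, B10=T
input #6, k=7, m=5: outcomes B1=T, B3=F, B4=E, B5=E, B6=T, B6=F, B7=E, B8=T, B8=F, B9=T, B9=F, B10=T
input #7, k=3, m=6: outcomes B1=T, B3=T, B4=S, B6=F, B7=S, B9=T, B9=F, B10=F
input #8, k=8, m=2: outcomes B1=T, B3=T, B4=S, B6=F, B7=E, B9=T, B9=F, B10=T
pool-wide coverage (16 outcomes): B1=T, B3=T, B3=F, B4=S, B4=E, B5=E, B6=T, B6=F, B7=S, B7=E, B8=T, B8=F, B9=T, B9=F, B10=T, B10=F
every size-1 subset falls short of the 16 outcomes (best: 12/16)
at size 2, {4, 7} reaches all 16 outcomes; every lexicographically earlier size-2 subset fails

Answer: 2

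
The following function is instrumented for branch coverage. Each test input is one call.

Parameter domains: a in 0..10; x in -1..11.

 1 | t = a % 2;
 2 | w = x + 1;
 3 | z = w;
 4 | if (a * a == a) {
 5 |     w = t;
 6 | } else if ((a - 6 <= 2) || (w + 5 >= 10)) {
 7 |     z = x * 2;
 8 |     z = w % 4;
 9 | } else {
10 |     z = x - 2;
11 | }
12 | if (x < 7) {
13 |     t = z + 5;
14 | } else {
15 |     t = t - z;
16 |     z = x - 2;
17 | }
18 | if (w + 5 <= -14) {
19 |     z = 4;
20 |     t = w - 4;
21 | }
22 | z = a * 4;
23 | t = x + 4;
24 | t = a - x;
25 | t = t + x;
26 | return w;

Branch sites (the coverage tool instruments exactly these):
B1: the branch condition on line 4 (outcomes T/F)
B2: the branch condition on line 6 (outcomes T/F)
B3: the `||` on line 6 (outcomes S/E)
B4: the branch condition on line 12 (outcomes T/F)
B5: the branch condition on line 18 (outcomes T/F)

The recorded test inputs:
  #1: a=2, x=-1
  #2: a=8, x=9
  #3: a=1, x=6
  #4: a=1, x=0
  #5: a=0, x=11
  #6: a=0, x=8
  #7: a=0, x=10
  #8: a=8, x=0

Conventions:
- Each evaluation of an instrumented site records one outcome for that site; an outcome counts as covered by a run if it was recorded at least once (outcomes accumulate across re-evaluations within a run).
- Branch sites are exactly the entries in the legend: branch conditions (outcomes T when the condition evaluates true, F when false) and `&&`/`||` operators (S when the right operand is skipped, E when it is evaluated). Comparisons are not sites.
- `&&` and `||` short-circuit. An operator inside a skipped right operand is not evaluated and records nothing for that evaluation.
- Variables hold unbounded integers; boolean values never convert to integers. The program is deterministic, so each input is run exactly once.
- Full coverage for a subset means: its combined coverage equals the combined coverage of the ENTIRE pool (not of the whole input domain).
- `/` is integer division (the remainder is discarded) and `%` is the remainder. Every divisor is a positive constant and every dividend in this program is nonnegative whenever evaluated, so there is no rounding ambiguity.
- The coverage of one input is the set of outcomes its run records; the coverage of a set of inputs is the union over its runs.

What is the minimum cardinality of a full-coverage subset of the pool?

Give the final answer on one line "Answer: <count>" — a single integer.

#1 (a=2, x=-1) -> covered: B1=F, B2=T, B3=S, B4=T, B5=F
#2 (a=8, x=9) -> covered: B1=F, B2=T, B3=S, B4=F, B5=F
#3 (a=1, x=6) -> covered: B1=T, B4=T, B5=F
#4 (a=1, x=0) -> covered: B1=T, B4=T, B5=F
#5 (a=0, x=11) -> covered: B1=T, B4=F, B5=F
#6 (a=0, x=8) -> covered: B1=T, B4=F, B5=F
#7 (a=0, x=10) -> covered: B1=T, B4=F, B5=F
#8 (a=8, x=0) -> covered: B1=F, B2=T, B3=S, B4=T, B5=F
the full pool covers 7 outcomes: B1=T, B1=F, B2=T, B3=S, B4=T, B4=F, B5=F
every size-1 subset falls short of the 7 outcomes (best: 5/7)
at size 2, {1, 5} reaches all 7 outcomes; every lexicographically earlier size-2 subset fails

Answer: 2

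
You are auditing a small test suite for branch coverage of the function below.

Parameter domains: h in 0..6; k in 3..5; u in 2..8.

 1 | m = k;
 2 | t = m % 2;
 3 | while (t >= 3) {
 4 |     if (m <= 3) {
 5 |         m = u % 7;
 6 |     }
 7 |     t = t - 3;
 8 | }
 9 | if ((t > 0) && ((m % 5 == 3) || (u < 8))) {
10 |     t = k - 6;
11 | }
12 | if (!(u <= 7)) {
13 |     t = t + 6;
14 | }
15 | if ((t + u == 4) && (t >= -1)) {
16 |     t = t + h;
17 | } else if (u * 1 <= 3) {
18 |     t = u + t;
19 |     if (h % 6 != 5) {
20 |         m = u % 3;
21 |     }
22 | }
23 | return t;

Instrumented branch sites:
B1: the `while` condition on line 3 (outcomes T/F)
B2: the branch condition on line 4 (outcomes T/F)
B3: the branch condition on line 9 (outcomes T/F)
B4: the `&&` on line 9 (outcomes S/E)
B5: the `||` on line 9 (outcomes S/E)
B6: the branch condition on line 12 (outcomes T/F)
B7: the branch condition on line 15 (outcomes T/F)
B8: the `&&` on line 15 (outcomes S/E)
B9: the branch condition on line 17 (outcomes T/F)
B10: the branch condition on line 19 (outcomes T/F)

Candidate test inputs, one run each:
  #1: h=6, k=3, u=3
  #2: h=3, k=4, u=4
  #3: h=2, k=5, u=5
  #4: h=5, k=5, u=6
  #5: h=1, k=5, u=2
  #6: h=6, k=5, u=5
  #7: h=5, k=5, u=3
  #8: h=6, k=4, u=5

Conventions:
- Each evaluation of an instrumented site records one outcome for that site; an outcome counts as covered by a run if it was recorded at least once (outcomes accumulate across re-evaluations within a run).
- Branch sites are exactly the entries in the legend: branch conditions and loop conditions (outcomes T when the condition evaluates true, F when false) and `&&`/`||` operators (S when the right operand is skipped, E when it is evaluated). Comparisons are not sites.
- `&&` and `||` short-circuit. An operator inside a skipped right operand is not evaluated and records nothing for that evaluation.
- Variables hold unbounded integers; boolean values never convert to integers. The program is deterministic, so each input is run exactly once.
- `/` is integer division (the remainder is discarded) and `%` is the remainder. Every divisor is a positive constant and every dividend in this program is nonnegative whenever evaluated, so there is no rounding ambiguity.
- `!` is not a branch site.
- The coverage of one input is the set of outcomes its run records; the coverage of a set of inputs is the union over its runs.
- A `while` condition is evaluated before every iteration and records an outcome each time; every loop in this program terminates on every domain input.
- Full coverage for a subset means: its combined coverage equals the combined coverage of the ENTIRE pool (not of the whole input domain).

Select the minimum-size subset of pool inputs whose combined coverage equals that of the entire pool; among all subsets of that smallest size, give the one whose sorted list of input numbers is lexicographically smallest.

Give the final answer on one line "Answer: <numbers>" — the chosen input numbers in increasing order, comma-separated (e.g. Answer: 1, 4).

input #1 (h=6, k=3, u=3): events B1->F, B4->E, B5->S, B3->T, B6->F, B8->S, B7->F, B9->T, B10->T; covers B1=F, B3=T, B4=E, B5=S, B6=F, B7=F, B8=S, B9=T, B10=T
input #2 (h=3, k=4, u=4): events B1->F, B4->S, B3->F, B6->F, B8->E, B7->T; covers B1=F, B3=F, B4=S, B6=F, B7=T, B8=E
input #3 (h=2, k=5, u=5): events B1->F, B4->E, B5->E, B3->T, B6->F, B8->E, B7->T; covers B1=F, B3=T, B4=E, B5=E, B6=F, B7=T, B8=E
input #4 (h=5, k=5, u=6): events B1->F, B4->E, B5->E, B3->T, B6->F, B8->S, B7->F, B9->F; covers B1=F, B3=T, B4=E, B5=E, B6=F, B7=F, B8=S, B9=F
input #5 (h=1, k=5, u=2): events B1->F, B4->E, B5->E, B3->T, B6->F, B8->S, B7->F, B9->T, B10->T; covers B1=F, B3=T, B4=E, B5=E, B6=F, B7=F, B8=S, B9=T, B10=T
input #6 (h=6, k=5, u=5): events B1->F, B4->E, B5->E, B3->T, B6->F, B8->E, B7->T; covers B1=F, B3=T, B4=E, B5=E, B6=F, B7=T, B8=E
input #7 (h=5, k=5, u=3): events B1->F, B4->E, B5->E, B3->T, B6->F, B8->S, B7->F, B9->T, B10->F; covers B1=F, B3=T, B4=E, B5=E, B6=F, B7=F, B8=S, B9=T, B10=F
input #8 (h=6, k=4, u=5): events B1->F, B4->S, B3->F, B6->F, B8->S, B7->F, B9->F; covers B1=F, B3=F, B4=S, B6=F, B7=F, B8=S, B9=F
the full pool covers 16 outcomes: B1=F, B3=T, B3=F, B4=S, B4=E, B5=S, B5=E, B6=F, B7=T, B7=F, B8=S, B8=E, B9=T, B9=F, B10=T, B10=F
no size-1 subset reaches all 16 outcomes (best union: 9/16)
no size-2 subset reaches all 16 outcomes (best union: 13/16)
no size-3 subset reaches all 16 outcomes (best union: 15/16)
size 4: inputs {1, 2, 4, 7} cover all 16 outcomes, and no lexicographically smaller subset of this size does

Answer: 1, 2, 4, 7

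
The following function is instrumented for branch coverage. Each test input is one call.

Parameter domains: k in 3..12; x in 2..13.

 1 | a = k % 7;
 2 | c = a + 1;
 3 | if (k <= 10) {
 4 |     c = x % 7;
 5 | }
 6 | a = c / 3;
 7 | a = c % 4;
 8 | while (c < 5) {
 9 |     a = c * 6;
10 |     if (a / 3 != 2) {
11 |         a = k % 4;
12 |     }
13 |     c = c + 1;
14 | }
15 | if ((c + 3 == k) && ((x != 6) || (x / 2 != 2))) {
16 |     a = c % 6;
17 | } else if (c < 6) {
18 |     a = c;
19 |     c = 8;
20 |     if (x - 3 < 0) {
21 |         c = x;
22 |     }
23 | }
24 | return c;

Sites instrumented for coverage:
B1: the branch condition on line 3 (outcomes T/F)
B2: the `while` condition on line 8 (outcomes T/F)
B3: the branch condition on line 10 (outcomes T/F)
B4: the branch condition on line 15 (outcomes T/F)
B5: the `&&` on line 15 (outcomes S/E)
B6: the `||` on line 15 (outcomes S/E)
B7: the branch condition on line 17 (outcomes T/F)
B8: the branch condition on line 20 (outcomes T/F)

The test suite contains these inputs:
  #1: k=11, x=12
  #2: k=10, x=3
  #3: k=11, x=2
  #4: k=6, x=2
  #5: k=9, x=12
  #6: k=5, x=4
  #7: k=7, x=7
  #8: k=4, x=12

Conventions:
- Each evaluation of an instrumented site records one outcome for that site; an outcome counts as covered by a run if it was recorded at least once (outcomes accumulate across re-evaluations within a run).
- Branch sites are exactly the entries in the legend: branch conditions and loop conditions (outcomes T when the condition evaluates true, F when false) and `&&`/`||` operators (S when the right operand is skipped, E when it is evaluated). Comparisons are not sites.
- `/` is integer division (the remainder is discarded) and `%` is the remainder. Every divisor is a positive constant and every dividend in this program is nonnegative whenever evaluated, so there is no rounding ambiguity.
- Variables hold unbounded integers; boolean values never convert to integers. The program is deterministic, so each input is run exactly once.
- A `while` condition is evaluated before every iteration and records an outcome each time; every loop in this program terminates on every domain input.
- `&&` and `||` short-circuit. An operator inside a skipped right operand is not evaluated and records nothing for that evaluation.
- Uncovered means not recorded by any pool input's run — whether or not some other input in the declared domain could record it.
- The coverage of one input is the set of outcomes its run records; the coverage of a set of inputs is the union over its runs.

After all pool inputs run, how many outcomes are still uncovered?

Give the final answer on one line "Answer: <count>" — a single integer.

test 1 (k=11, x=12) fires B1->F, B2->F, B5->S, B4->F, B7->T, B8->F; hits B1=F, B2=F, B4=F, B5=S, B7=T, B8=F
test 2 (k=10, x=3) fires B1->T, B2->T, B3->T, B2->T, B3->T, B2->F, B5->S, B4->F, B7->T, B8->F; hits B1=T, B2=T, B2=F, B3=T, B4=F, B5=S, B7=T, B8=F
test 3 (k=11, x=2) fires B1->F, B2->F, B5->S, B4->F, B7->T, B8->T; hits B1=F, B2=F, B4=F, B5=S, B7=T, B8=T
test 4 (k=6, x=2) fires B1->T, B2->T, B3->T, B2->T, B3->T, B2->T, B3->T, B2->F, B5->S, B4->F, B7->T, B8->T; hits B1=T, B2=T, B2=F, B3=T, B4=F, B5=S, B7=T, B8=T
test 5 (k=9, x=12) fires B1->T, B2->F, B5->S, B4->F, B7->T, B8->F; hits B1=T, B2=F, B4=F, B5=S, B7=T, B8=F
test 6 (k=5, x=4) fires B1->T, B2->T, B3->T, B2->F, B5->S, B4->F, B7->T, B8->F; hits B1=T, B2=T, B2=F, B3=T, B4=F, B5=S, B7=T, B8=F
test 7 (k=7, x=7) fires B1->T, B2->T, B3->T, B2->T, B3->F, B2->T, B3->T, B2->T, B3->T, B2->T, B3->T, B2->F, B5->S, B4->F, ...; hits B1=T, B2=T, B2=F, B3=T, B3=F, B4=F, B5=S, B7=T, B8=F
test 8 (k=4, x=12) fires B1->T, B2->F, B5->S, B4->F, B7->T, B8->F; hits B1=T, B2=F, B4=F, B5=S, B7=T, B8=F
union over the pool: B1=T, B1=F, B2=T, B2=F, B3=T, B3=F, B4=F, B5=S, B7=T, B8=T, B8=F
uncovered (5 of 16): B4=T, B5=E, B6=S, B6=E, B7=F

Answer: 5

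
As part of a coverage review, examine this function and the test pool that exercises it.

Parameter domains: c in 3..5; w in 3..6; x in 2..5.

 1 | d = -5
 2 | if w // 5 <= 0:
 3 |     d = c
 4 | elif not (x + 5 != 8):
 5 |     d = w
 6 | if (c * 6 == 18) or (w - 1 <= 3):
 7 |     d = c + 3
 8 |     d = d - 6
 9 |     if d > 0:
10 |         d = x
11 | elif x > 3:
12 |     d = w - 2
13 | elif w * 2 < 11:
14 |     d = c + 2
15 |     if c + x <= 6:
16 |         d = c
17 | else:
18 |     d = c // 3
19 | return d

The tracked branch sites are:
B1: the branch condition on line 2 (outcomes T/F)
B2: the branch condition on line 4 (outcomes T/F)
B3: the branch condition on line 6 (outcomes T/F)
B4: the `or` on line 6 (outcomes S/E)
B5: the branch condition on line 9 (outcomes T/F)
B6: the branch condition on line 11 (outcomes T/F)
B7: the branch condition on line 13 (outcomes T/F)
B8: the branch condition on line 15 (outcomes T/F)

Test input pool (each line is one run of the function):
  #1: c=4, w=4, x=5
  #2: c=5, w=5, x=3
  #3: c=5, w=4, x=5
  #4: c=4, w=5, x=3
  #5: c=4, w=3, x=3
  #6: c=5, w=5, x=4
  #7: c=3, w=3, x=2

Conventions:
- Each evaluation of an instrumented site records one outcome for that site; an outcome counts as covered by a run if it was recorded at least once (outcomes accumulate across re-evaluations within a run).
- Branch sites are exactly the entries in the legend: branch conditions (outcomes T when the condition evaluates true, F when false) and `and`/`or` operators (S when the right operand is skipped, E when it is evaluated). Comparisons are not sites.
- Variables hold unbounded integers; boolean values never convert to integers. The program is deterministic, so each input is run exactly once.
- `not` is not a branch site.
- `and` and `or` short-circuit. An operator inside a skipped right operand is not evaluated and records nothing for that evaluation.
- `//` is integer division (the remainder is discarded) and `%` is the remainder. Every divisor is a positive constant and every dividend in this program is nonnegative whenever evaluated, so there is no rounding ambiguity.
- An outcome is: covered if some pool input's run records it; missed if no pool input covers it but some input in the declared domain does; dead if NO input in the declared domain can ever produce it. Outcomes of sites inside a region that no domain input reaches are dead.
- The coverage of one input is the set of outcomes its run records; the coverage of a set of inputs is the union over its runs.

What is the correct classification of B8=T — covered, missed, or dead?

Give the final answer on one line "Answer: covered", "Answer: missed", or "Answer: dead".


no pool input records B8=T
but domain input (c=4, w=5, x=2) does record it -> reachable, so missed
Answer: missed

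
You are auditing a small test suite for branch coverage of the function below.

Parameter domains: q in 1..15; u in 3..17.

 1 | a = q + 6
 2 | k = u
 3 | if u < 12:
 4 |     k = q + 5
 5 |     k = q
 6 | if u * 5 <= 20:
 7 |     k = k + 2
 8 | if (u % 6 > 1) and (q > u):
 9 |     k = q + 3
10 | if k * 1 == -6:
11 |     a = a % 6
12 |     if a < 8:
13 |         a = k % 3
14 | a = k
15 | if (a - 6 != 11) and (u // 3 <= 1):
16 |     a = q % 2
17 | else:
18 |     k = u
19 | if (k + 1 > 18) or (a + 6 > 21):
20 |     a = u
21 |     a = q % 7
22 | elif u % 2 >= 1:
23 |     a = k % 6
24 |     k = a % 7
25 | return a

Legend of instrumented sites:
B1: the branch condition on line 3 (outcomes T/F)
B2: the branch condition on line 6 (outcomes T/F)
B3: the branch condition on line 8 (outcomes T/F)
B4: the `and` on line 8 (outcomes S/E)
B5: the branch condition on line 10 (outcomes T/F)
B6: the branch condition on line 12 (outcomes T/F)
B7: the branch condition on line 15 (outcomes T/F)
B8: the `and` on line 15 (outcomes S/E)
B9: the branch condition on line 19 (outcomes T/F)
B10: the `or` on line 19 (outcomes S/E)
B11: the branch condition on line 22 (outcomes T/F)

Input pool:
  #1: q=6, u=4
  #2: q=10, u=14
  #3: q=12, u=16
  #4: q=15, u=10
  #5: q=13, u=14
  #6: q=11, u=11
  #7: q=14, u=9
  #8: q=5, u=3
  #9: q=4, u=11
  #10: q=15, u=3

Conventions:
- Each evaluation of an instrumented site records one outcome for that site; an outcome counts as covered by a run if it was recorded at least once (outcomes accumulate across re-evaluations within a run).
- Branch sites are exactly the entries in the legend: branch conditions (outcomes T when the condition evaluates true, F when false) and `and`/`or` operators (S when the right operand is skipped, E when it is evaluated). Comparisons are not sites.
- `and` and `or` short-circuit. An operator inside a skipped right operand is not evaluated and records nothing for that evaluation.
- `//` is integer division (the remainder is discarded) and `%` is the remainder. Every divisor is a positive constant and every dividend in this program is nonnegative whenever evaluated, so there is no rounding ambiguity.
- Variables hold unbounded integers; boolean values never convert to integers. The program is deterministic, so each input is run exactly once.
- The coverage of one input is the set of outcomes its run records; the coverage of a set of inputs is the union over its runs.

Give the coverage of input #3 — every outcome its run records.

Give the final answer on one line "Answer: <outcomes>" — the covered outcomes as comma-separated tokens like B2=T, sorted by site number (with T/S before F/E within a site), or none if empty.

Simulating input #3 (q=12, u=16) step by step:
  B1->F, B2->F, B4->E, B3->F, B5->F, B8->E, B7->F, B10->E, B9->T
as a set, this run covers: B1=F, B2=F, B3=F, B4=E, B5=F, B7=F, B8=E, B9=T, B10=E

Answer: B1=F, B2=F, B3=F, B4=E, B5=F, B7=F, B8=E, B9=T, B10=E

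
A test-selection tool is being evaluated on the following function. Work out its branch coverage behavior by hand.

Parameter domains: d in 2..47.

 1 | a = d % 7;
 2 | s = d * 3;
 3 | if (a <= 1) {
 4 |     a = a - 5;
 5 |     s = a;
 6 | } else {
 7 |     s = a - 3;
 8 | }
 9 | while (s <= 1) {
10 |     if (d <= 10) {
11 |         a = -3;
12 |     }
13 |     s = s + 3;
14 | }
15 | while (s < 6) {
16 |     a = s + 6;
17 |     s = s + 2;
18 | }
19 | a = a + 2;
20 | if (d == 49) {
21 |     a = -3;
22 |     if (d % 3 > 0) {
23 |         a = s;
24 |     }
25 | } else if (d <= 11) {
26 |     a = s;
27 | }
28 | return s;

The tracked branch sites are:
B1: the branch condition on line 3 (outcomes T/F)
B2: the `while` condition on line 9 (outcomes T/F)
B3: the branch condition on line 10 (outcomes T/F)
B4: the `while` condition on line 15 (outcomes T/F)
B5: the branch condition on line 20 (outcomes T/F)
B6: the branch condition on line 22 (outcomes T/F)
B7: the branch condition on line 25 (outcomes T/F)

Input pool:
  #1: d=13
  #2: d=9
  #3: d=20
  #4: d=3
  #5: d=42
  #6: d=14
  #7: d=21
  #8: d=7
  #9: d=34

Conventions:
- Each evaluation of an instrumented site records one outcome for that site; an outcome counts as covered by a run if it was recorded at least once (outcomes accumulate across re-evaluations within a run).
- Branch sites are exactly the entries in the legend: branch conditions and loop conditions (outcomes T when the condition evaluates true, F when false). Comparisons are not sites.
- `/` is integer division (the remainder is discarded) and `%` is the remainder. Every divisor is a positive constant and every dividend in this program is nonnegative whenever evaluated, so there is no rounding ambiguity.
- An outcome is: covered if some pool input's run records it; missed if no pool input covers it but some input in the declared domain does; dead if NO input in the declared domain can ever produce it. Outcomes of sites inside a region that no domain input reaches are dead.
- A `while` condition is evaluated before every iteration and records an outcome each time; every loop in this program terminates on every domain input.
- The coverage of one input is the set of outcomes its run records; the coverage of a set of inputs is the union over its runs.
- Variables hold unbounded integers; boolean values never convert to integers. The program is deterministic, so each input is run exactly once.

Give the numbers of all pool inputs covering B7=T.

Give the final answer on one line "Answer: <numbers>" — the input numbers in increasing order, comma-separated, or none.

input #1 (d=13): does not record B7=T
input #2 (d=9): records B7=T
input #3 (d=20): does not record B7=T
input #4 (d=3): records B7=T
input #5 (d=42): does not record B7=T
input #6 (d=14): does not record B7=T
input #7 (d=21): does not record B7=T
input #8 (d=7): records B7=T
input #9 (d=34): does not record B7=T

Answer: 2, 4, 8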